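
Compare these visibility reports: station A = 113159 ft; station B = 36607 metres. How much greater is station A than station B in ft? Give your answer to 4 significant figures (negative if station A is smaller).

-6943 ft

station B: 36607 m = 120101.71 ft.
Difference: 113159.00 − 120101.71 = -6943 ft.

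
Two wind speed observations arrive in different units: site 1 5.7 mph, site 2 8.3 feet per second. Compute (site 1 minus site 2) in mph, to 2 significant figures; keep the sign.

0.041 mph

site 2: 8.3 ft/s = 5.65909 mph.
Difference: 5.70000 − 5.65909 = 0.041 mph.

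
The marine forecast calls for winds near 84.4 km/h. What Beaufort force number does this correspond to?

Beaufort force 9

84.4 km/h = 23.4 m/s, which is Beaufort 9 (strong gale, 20.8–24.4 m/s).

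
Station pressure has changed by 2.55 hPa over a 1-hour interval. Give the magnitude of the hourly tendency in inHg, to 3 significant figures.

0.0753 inHg per hour

2.55 hPa / 1 h × 0.02953 inHg/hPa = 0.0753 inHg/h.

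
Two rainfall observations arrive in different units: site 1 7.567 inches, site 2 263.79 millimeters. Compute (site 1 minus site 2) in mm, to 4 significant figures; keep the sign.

site 1: 7.567 in = 192.2018 mm.
Difference: 192.2018 − 263.7900 = -71.59 mm.

-71.59 mm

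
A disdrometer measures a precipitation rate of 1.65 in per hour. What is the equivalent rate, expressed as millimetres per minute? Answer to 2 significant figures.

0.70 mm/minute

1.65 in/hour × 25.4 mm/in × 0.0166667 hour/minute = 0.70 mm/minute.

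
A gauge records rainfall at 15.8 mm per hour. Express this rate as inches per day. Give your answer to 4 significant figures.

14.93 in/day

15.8 mm/hour × 0.0393701 in/mm × 24 hour/day = 14.93 in/day.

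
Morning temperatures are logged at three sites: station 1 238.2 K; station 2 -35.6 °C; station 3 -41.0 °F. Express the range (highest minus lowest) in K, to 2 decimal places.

station 1: 238.2 K = -34.950 °C.
station 3: -41.0 °F = -40.556 °C.
Spread: (-34.950) − (-40.556) = 5.606 °C.

5.61 K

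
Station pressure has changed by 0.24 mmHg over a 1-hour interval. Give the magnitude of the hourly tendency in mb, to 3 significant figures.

0.24 mmHg / 1 h × 1.33322 mb/mmHg = 0.320 mb/h.

0.320 mb per hour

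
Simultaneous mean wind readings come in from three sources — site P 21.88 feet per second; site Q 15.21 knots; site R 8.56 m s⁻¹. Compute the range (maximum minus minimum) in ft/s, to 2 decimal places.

site Q: 15.21 kt = 25.6716 ft/s.
site R: 8.56 m/s = 28.0840 ft/s.
Spread: 28.0840 − 21.8800 = 6.20 ft/s.

6.20 ft/s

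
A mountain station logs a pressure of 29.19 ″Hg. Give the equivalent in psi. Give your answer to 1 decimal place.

14.3 psi

1 inHg = 0.491154 psi, so 29.19 × 0.491154 = 14.3 psi.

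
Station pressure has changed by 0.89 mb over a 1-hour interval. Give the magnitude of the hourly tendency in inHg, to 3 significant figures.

0.89 mb / 1 h × 0.02953 inHg/mb = 0.0263 inHg/h.

0.0263 inHg per hour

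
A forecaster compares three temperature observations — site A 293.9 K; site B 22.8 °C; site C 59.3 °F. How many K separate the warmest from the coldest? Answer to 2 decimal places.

site A: 293.9 K = 20.750 °C.
site C: 59.3 °F = 15.167 °C.
Spread: 22.800 − 15.167 = 7.633 °C.

7.63 K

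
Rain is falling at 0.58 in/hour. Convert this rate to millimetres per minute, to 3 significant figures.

0.58 in/hour × 25.4 mm/in × 0.0166667 hour/minute = 0.246 mm/minute.

0.246 mm/minute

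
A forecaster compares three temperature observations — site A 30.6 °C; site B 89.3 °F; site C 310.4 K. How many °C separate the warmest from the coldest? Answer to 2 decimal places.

site B: 89.3 °F = 31.833 °C.
site C: 310.4 K = 37.250 °C.
Spread: 37.250 − 30.600 = 6.650 °C.

6.65 °C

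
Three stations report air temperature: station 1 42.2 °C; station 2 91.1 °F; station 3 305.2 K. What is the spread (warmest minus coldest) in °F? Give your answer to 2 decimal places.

station 2: 91.1 °F = 32.833 °C.
station 3: 305.2 K = 32.050 °C.
Spread: 42.200 − 32.050 = 10.150 °C = 18.27 °F.

18.27 °F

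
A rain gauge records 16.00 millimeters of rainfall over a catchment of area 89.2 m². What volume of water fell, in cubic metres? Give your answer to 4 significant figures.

1.427 cubic metres

1 mm over 1 m² is 1 L, so volume = 16 × 89.2 = 1427.2 L = 1.427 m³.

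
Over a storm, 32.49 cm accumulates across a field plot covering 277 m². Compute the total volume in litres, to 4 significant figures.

Depth: 32.49 cm × 10 = 324.9 mm.
1 mm over 1 m² is 1 L, so volume = 324.9 × 277 = 89997.3 L ≈ 90000 L.

90000 litres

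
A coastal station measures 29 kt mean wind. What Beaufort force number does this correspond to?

29 kt lies in the Beaufort 7 band (near gale, 28–33 kt).

Beaufort force 7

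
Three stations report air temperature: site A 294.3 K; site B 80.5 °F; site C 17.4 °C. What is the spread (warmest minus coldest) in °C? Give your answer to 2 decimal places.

9.54 °C

site A: 294.3 K = 21.150 °C.
site B: 80.5 °F = 26.944 °C.
Spread: 26.944 − 17.400 = 9.544 °C.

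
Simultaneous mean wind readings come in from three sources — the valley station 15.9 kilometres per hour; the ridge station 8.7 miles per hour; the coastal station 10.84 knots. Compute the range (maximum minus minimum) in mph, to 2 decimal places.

the valley station: 15.9 km/h = 9.8798 mph.
the coastal station: 10.84 kt = 12.4744 mph.
Spread: 12.4744 − 8.7000 = 3.77 mph.

3.77 mph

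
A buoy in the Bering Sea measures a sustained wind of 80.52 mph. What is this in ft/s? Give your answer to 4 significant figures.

118.1 ft/s

1 mph = 1.46667 ft/s, so 80.52 × 1.46667 = 118.1 ft/s.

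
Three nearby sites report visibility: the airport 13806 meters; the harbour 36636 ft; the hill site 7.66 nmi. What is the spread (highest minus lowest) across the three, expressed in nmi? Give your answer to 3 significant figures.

the airport: 13806 m = 7.4546 nmi.
the harbour: 36636 ft = 6.0295 nmi.
Spread: 7.6600 − 6.0295 = 1.63 nmi.

1.63 nmi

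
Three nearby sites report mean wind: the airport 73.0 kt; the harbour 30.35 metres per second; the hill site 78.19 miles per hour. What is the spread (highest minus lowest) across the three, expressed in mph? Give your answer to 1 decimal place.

the airport: 73.0 kt = 84.007 mph.
the harbour: 30.35 m/s = 67.891 mph.
Spread: 84.007 − 67.891 = 16.1 mph.

16.1 mph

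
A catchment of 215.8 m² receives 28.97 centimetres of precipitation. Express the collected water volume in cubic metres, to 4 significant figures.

62.52 cubic metres

Depth: 28.97 cm × 10 = 289.7 mm.
1 mm over 1 m² is 1 L, so volume = 289.7 × 215.8 = 62517.26 L = 62.52 m³.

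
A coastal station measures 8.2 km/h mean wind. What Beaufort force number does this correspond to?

Beaufort force 2

8.2 km/h = 2.3 m/s, which is Beaufort 2 (light breeze, 1.6–3.3 m/s).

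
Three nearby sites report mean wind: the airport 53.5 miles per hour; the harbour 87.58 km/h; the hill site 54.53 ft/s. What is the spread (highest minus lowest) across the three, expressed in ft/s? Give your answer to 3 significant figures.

25.3 ft/s

the airport: 53.5 mph = 78.467 ft/s.
the harbour: 87.58 km/h = 79.816 ft/s.
Spread: 79.816 − 54.530 = 25.3 ft/s.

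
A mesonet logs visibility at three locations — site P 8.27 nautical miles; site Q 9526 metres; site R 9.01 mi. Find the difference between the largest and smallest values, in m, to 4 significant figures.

5790 m

site P: 8.27 nmi = 15316.04 m.
site R: 9.01 SM = 14500.19 m.
Spread: 15316.04 − 9526.00 = 5790 m.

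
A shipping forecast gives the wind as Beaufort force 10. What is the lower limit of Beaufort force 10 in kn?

Beaufort 10 (storm) spans 48–55 knots.

48 kt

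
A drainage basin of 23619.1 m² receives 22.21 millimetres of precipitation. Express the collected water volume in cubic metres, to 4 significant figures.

524.6 cubic metres

1 mm over 1 m² is 1 L, so volume = 22.21 × 23619.1 = 524580.21 L = 524.6 m³.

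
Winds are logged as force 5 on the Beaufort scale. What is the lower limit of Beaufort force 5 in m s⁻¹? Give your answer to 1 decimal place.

8.0 m/s

Beaufort 5 (fresh breeze) spans 8.0–10.7 m/s.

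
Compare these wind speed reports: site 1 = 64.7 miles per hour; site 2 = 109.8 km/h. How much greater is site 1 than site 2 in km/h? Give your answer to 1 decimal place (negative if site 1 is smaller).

-5.7 km/h

site 1: 64.7 mph = 104.125 km/h.
Difference: 104.125 − 109.800 = -5.7 km/h.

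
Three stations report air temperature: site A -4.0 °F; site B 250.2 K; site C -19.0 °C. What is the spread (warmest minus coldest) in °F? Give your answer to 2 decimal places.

7.11 °F

site A: -4.0 °F = -20.000 °C.
site B: 250.2 K = -22.950 °C.
Spread: (-19.000) − (-22.950) = 3.950 °C = 7.11 °F.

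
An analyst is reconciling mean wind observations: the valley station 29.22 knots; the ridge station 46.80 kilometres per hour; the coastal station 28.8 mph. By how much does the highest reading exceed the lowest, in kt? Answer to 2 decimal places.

4.19 kt

the ridge station: 46.80 km/h = 25.2700 kt.
the coastal station: 28.8 mph = 25.0265 kt.
Spread: 29.2200 − 25.0265 = 4.19 kt.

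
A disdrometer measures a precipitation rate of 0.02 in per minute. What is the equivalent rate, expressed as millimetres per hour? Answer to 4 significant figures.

30.48 mm/hour

0.02 in/minute × 25.4 mm/in × 60 minute/hour = 30.48 mm/hour.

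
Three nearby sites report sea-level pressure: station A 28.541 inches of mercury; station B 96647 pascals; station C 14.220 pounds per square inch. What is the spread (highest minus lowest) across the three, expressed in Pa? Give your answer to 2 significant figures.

station A: 28.541 inHg = 96650.93 Pa.
station C: 14.220 psi = 98043.45 Pa.
Spread: 98043.45 − 96647.00 = 1400 Pa.

1400 Pa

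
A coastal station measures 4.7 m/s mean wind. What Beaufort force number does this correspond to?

4.7 m/s lies in the Beaufort 3 band (gentle breeze, 3.4–5.4 m/s).

Beaufort force 3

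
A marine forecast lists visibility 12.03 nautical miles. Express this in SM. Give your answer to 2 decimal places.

13.84 SM

1 nmi = 1.15078 SM, so 12.03 × 1.15078 = 13.84 SM.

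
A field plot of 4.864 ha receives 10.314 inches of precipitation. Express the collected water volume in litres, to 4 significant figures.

Depth: 10.314 in × 25.4 = 261.9756 mm.
Area: 4.864 ha = 48640 m².
1 mm over 1 m² is 1 L, so volume = 261.9756 × 48640 = 12742493 L ≈ 12740000 L.

12740000 litres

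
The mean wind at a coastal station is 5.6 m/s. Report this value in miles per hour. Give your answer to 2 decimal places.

12.53 mph

1 m/s = 2.23694 mph, so 5.6 × 2.23694 = 12.53 mph.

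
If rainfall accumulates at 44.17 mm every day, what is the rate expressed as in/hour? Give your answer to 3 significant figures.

44.17 mm/day × 0.0393701 in/mm × 0.0416667 day/hour = 0.0725 in/hour.

0.0725 in/hour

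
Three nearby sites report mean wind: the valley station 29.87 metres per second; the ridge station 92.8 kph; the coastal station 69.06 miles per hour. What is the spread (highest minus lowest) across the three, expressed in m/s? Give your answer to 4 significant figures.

5.095 m/s

the ridge station: 92.8 km/h = 25.77778 m/s.
the coastal station: 69.06 mph = 30.87258 m/s.
Spread: 30.87258 − 25.77778 = 5.095 m/s.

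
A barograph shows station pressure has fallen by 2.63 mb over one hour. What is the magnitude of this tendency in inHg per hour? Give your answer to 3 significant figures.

0.0777 inHg per hour

2.63 mb / 1 h × 0.02953 inHg/mb = 0.0777 inHg/h.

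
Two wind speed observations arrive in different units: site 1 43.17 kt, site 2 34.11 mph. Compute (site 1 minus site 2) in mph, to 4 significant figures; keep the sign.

15.57 mph

site 1: 43.17 kt = 49.6791 mph.
Difference: 49.6791 − 34.1100 = 15.57 mph.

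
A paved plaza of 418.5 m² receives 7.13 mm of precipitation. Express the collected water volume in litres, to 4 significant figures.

2984 litres

1 mm over 1 m² is 1 L, so volume = 7.13 × 418.5 = 2983.905 L ≈ 2984 L.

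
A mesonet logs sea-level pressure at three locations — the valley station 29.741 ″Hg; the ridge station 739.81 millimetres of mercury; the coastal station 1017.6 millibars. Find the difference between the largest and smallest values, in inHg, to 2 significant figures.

0.92 inHg

the ridge station: 739.81 mmHg = 29.1264 inHg.
the coastal station: 1017.6 mb = 30.0497 inHg.
Spread: 30.0497 − 29.1264 = 0.92 inHg.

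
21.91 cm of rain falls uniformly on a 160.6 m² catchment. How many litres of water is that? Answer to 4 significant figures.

35190 litres

Depth: 21.91 cm × 10 = 219.1 mm.
1 mm over 1 m² is 1 L, so volume = 219.1 × 160.6 = 35187.46 L ≈ 35190 L.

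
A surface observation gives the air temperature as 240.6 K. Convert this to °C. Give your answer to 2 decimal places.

°C = 240.6 − 273.15 = -32.55 °C.

-32.55 °C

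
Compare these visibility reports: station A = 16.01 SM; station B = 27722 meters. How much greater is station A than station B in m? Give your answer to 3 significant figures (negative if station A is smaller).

-1960 m

station A: 16.01 SM = 25765.60 m.
Difference: 25765.60 − 27722.00 = -1960 m.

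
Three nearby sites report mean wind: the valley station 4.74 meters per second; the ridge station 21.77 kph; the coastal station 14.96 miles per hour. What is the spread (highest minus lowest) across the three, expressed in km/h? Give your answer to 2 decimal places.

the valley station: 4.74 m/s = 17.0640 km/h.
the coastal station: 14.96 mph = 24.0758 km/h.
Spread: 24.0758 − 17.0640 = 7.01 km/h.

7.01 km/h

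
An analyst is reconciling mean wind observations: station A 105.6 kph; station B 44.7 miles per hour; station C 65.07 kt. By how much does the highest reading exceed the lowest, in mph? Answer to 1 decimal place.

30.2 mph

station A: 105.6 km/h = 65.617 mph.
station C: 65.07 kt = 74.881 mph.
Spread: 74.881 − 44.700 = 30.2 mph.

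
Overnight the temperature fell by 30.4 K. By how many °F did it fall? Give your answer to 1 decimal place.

54.7 °F

A change of 1 °C equals a change of 1.8 °F: Δ°F = 30.4 × 1.8 = 54.7 °F.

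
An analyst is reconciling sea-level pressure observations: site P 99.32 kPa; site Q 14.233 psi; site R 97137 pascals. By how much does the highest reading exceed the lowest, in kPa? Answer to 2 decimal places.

site Q: 14.233 psi = 98.1331 kPa.
site R: 97137 Pa = 97.1370 kPa.
Spread: 99.3200 − 97.1370 = 2.18 kPa.

2.18 kPa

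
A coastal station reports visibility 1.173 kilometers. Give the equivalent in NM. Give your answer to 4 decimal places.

1 km = 0.539957 nmi, so 1.173 × 0.539957 = 0.6334 nmi.

0.6334 nmi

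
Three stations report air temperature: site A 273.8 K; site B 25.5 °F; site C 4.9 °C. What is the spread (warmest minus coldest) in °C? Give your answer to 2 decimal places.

8.51 °C

site A: 273.8 K = 0.650 °C.
site B: 25.5 °F = -3.611 °C.
Spread: 4.900 − (-3.611) = 8.511 °C.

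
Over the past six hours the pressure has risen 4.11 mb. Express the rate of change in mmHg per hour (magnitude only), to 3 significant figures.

4.11 mb / 6 h × 0.750062 mmHg/mb = 0.514 mmHg/h.

0.514 mmHg per hour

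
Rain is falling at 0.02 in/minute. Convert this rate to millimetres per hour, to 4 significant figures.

0.02 in/minute × 25.4 mm/in × 60 minute/hour = 30.48 mm/hour.

30.48 mm/hour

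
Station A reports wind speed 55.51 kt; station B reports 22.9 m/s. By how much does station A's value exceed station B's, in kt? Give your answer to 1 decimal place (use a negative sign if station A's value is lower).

station B: 22.9 m/s = 44.514 kt.
Difference: 55.510 − 44.514 = 11.0 kt.

11.0 kt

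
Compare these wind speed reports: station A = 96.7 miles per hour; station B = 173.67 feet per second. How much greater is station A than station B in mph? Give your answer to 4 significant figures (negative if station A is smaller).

-21.71 mph

station B: 173.67 ft/s = 118.4114 mph.
Difference: 96.7000 − 118.4114 = -21.71 mph.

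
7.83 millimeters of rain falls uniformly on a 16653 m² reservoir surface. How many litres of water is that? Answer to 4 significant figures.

130400 litres

1 mm over 1 m² is 1 L, so volume = 7.83 × 16653 = 130392.99 L ≈ 130400 L.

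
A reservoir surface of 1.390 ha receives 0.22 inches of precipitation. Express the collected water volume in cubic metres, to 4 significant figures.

77.67 cubic metres

Depth: 0.22 in × 25.4 = 5.588 mm.
Area: 1.390 ha = 13900 m².
1 mm over 1 m² is 1 L, so volume = 5.588 × 13900 = 77673.2 L = 77.67 m³.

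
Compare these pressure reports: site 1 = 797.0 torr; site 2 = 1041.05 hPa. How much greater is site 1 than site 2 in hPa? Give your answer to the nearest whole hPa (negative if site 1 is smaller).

site 1: 797.0 mmHg = 1062.58 hPa.
Difference: 1062.58 − 1041.05 = 22 hPa.

22 hPa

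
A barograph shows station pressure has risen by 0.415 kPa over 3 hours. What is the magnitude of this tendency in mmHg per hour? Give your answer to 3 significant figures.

1.04 mmHg per hour

0.415 kPa / 3 h × 7.50062 mmHg/kPa = 1.04 mmHg/h.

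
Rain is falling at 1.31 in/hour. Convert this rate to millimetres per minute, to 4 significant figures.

0.5546 mm/minute

1.31 in/hour × 25.4 mm/in × 0.0166667 hour/minute = 0.5546 mm/minute.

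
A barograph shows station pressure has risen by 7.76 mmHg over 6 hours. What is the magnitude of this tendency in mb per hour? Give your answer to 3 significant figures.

1.72 mb per hour

7.76 mmHg / 6 h × 1.33322 mb/mmHg = 1.72 mb/h.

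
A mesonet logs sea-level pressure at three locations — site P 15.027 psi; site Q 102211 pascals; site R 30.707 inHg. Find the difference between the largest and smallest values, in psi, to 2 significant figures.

0.26 psi

site Q: 102211 Pa = 14.8245 psi.
site R: 30.707 inHg = 15.0819 psi.
Spread: 15.0819 − 14.8245 = 0.26 psi.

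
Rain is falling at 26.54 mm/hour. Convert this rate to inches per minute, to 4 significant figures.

26.54 mm/hour × 0.0393701 in/mm × 0.0166667 hour/minute = 0.01741 in/minute.

0.01741 in/minute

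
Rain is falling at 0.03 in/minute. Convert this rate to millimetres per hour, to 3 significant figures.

0.03 in/minute × 25.4 mm/in × 60 minute/hour = 45.7 mm/hour.

45.7 mm/hour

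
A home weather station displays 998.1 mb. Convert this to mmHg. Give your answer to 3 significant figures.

1 mb = 0.750062 mmHg, so 998.1 × 0.750062 = 749 mmHg.

749 mmHg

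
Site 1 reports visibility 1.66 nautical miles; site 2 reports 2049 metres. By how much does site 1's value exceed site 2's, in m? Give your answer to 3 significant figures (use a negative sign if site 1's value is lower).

site 1: 1.66 nmi = 3074.32 m.
Difference: 3074.32 − 2049.00 = 1030 m.

1030 m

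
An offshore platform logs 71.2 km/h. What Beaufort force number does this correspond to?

71.2 km/h = 19.8 m/s, which is Beaufort 8 (gale, 17.2–20.7 m/s).

Beaufort force 8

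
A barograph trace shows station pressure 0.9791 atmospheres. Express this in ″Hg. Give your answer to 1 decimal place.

1 atm = 29.9213 inHg, so 0.9791 × 29.9213 = 29.3 inHg.

29.3 inHg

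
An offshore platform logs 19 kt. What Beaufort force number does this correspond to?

Beaufort force 5

19 kt lies in the Beaufort 5 band (fresh breeze, 17–21 kt).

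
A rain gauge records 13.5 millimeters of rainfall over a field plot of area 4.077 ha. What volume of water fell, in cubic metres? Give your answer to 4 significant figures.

Area: 4.077 ha = 40770 m².
1 mm over 1 m² is 1 L, so volume = 13.5 × 40770 = 550395 L = 550.4 m³.

550.4 cubic metres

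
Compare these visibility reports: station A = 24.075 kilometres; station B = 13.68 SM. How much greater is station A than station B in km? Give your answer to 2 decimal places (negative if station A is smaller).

2.06 km

station B: 13.68 SM = 22.0158 km.
Difference: 24.0750 − 22.0158 = 2.06 km.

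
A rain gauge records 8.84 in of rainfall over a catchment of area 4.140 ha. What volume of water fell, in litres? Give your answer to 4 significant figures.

Depth: 8.84 in × 25.4 = 224.536 mm.
Area: 4.140 ha = 41400 m².
1 mm over 1 m² is 1 L, so volume = 224.536 × 41400 = 9295790.4 L ≈ 9296000 L.

9296000 litres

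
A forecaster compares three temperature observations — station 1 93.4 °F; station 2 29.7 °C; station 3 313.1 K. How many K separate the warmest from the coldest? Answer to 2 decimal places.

10.25 K

station 1: 93.4 °F = 34.111 °C.
station 3: 313.1 K = 39.950 °C.
Spread: 39.950 − 29.700 = 10.250 °C.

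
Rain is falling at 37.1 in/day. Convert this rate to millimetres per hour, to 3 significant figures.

37.1 in/day × 25.4 mm/in × 0.0416667 day/hour = 39.3 mm/hour.

39.3 mm/hour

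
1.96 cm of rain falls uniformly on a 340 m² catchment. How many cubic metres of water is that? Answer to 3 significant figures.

Depth: 1.96 cm × 10 = 19.6 mm.
1 mm over 1 m² is 1 L, so volume = 19.6 × 340 = 6664 L = 6.66 m³.

6.66 cubic metres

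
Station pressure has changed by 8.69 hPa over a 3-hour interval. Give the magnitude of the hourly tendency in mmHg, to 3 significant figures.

2.17 mmHg per hour

8.69 hPa / 3 h × 0.750062 mmHg/hPa = 2.17 mmHg/h.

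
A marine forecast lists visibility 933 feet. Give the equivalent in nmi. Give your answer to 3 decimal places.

1 ft = 0.000164579 nmi, so 933 × 0.000164579 = 0.154 nmi.

0.154 nmi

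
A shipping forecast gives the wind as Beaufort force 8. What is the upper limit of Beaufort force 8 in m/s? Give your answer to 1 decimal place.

20.7 m/s

Beaufort 8 (gale) spans 17.2–20.7 m/s.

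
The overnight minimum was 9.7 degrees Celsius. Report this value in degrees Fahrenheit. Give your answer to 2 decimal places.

49.46 °F

°F = °C × 9/5 + 32 = 9.7 × 1.8 + 32 = 49.46 °F.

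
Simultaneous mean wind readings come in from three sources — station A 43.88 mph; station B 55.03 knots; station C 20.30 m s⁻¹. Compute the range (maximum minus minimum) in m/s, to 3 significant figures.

8.69 m/s

station A: 43.88 mph = 19.6161 m/s.
station B: 55.03 kt = 28.3099 m/s.
Spread: 28.3099 − 19.6161 = 8.69 m/s.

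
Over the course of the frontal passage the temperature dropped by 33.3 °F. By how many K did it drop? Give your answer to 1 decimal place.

18.5 K

Converting a difference, only the 9/5 scale factor applies: ΔK = 33.3 × 0.5556 = 18.5 K.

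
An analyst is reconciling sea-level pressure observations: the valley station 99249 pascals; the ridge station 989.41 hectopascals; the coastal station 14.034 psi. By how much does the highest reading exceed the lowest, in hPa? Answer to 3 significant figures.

24.9 hPa

the valley station: 99249 Pa = 992.490 hPa.
the coastal station: 14.034 psi = 967.610 hPa.
Spread: 992.490 − 967.610 = 24.9 hPa.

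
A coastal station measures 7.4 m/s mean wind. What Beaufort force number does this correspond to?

7.4 m/s lies in the Beaufort 4 band (moderate breeze, 5.5–7.9 m/s).

Beaufort force 4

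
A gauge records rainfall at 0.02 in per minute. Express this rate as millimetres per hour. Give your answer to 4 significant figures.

0.02 in/minute × 25.4 mm/in × 60 minute/hour = 30.48 mm/hour.

30.48 mm/hour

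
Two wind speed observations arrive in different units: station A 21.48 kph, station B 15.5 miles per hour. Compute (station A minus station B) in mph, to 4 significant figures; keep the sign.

station A: 21.48 km/h = 13.34705 mph.
Difference: 13.34705 − 15.50000 = -2.153 mph.

-2.153 mph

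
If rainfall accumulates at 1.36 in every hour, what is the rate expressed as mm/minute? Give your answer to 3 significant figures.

1.36 in/hour × 25.4 mm/in × 0.0166667 hour/minute = 0.576 mm/minute.

0.576 mm/minute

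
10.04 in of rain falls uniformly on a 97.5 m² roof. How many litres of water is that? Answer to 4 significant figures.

24860 litres

Depth: 10.04 in × 25.4 = 255.016 mm.
1 mm over 1 m² is 1 L, so volume = 255.016 × 97.5 = 24864.06 L ≈ 24860 L.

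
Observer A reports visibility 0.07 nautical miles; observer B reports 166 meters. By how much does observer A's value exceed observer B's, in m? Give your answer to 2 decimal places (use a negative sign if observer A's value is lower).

observer A: 0.07 nmi = 129.6400 m.
Difference: 129.6400 − 166.0000 = -36.36 m.

-36.36 m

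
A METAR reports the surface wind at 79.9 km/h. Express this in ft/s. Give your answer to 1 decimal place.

1 km/h = 0.911344 ft/s, so 79.9 × 0.911344 = 72.8 ft/s.

72.8 ft/s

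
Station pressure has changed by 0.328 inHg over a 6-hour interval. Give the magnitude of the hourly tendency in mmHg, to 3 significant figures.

1.39 mmHg per hour

0.328 inHg / 6 h × 25.4 mmHg/inHg = 1.39 mmHg/h.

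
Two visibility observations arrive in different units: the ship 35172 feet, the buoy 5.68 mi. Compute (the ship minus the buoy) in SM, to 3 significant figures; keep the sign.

the ship: 35172 ft = 6.66136 SM.
Difference: 6.66136 − 5.68000 = 0.981 SM.

0.981 SM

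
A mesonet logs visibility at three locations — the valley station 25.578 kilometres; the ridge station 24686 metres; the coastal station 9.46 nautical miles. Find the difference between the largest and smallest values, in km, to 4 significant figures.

8.058 km

the ridge station: 24686 m = 24.68600 km.
the coastal station: 9.46 nmi = 17.51992 km.
Spread: 25.57800 − 17.51992 = 8.058 km.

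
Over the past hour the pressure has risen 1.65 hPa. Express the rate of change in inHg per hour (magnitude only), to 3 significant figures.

1.65 hPa / 1 h × 0.02953 inHg/hPa = 0.0487 inHg/h.

0.0487 inHg per hour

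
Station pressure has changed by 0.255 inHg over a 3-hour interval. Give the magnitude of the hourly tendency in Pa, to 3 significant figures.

288 Pa per hour

0.255 inHg / 3 h × 3386.39 Pa/inHg = 288 Pa/h.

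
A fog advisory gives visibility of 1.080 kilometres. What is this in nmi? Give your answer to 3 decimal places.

0.583 nmi

1 km = 0.539957 nmi, so 1.080 × 0.539957 = 0.583 nmi.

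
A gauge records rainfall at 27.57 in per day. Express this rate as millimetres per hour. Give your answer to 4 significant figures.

29.18 mm/hour

27.57 in/day × 25.4 mm/in × 0.0416667 day/hour = 29.18 mm/hour.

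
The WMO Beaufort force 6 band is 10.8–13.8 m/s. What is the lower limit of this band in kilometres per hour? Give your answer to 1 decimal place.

38.9 km/h

10.8–13.8 m/s × 3.6 = 38.9–49.7 km/h.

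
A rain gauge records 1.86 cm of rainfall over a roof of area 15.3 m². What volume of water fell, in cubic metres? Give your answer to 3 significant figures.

Depth: 1.86 cm × 10 = 18.6 mm.
1 mm over 1 m² is 1 L, so volume = 18.6 × 15.3 = 284.58 L = 0.285 m³.

0.285 cubic metres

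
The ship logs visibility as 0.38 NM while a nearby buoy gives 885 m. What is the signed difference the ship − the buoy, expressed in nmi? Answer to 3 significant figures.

the buoy: 885 m = 0.477862 nmi.
Difference: 0.380000 − 0.477862 = -0.0979 nmi.

-0.0979 nmi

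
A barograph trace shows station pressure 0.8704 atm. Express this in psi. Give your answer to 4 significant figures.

12.79 psi

1 atm = 14.6959 psi, so 0.8704 × 14.6959 = 12.79 psi.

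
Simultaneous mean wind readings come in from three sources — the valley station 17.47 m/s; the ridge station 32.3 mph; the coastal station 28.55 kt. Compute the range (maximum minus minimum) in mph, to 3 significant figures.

6.78 mph

the valley station: 17.47 m/s = 39.0793 mph.
the coastal station: 28.55 kt = 32.8548 mph.
Spread: 39.0793 − 32.3000 = 6.78 mph.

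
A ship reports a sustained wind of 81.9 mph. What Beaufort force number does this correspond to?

81.9 mph = 36.6 m/s, which is Beaufort 12 (hurricane force, ≥32.7 m/s).

Beaufort force 12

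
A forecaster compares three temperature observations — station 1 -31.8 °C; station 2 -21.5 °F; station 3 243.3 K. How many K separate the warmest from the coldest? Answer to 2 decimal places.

2.08 K

station 2: -21.5 °F = -29.722 °C.
station 3: 243.3 K = -29.850 °C.
Spread: (-29.722) − (-31.800) = 2.078 °C.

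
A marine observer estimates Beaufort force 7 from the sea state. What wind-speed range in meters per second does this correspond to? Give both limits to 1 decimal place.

13.9 to 17.1 m/s

Beaufort 7 (near gale) spans 13.9–17.1 m/s.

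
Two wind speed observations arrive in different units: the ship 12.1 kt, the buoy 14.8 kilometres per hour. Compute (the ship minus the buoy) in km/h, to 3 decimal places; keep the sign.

the ship: 12.1 kt = 22.40920 km/h.
Difference: 22.40920 − 14.80000 = 7.609 km/h.

7.609 km/h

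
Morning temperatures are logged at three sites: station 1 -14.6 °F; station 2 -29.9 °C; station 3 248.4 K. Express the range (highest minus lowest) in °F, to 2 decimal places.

station 1: -14.6 °F = -25.889 °C.
station 3: 248.4 K = -24.750 °C.
Spread: (-24.750) − (-29.900) = 5.150 °C = 9.27 °F.

9.27 °F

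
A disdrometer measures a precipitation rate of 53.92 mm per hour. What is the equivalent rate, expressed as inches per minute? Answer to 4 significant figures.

0.03538 in/minute

53.92 mm/hour × 0.0393701 in/mm × 0.0166667 hour/minute = 0.03538 in/minute.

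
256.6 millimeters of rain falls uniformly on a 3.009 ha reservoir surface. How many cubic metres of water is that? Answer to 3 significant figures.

Area: 3.009 ha = 30090 m².
1 mm over 1 m² is 1 L, so volume = 256.6 × 30090 = 7721094 L = 7720 m³.

7720 cubic metres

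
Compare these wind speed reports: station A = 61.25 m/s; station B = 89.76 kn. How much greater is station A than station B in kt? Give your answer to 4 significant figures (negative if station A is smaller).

29.30 kt

station A: 61.25 m/s = 119.0605 kt.
Difference: 119.0605 − 89.7600 = 29.30 kt.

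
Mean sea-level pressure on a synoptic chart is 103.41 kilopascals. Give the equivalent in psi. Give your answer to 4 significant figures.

15.00 psi

1 kPa = 0.145038 psi, so 103.41 × 0.145038 = 15.00 psi.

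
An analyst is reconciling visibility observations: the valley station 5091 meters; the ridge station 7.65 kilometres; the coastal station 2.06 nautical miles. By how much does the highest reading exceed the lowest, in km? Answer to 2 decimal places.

the valley station: 5091 m = 5.0910 km.
the coastal station: 2.06 nmi = 3.8151 km.
Spread: 7.6500 − 3.8151 = 3.83 km.

3.83 km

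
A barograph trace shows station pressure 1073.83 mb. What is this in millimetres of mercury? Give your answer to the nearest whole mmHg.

805 mmHg

1 mb = 0.750062 mmHg, so 1073.83 × 0.750062 = 805 mmHg.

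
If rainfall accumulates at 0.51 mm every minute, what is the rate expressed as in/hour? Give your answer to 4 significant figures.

1.205 in/hour

0.51 mm/minute × 0.0393701 in/mm × 60 minute/hour = 1.205 in/hour.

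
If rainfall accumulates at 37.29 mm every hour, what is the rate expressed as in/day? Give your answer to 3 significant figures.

35.2 in/day

37.29 mm/hour × 0.0393701 in/mm × 24 hour/day = 35.2 in/day.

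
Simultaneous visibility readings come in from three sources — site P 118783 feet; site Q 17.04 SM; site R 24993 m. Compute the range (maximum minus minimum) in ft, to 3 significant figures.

site Q: 17.04 SM = 89971.20 ft.
site R: 24993 m = 81998.03 ft.
Spread: 118783.00 − 81998.03 = 36800 ft.

36800 ft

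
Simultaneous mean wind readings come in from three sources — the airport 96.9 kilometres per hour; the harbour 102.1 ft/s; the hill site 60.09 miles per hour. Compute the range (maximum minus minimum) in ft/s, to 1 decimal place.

the airport: 96.9 km/h = 88.309 ft/s.
the hill site: 60.09 mph = 88.132 ft/s.
Spread: 102.100 − 88.132 = 14.0 ft/s.

14.0 ft/s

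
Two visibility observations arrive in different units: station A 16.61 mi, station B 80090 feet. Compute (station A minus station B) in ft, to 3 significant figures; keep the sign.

station A: 16.61 SM = 87700.80 ft.
Difference: 87700.80 − 80090.00 = 7610 ft.

7610 ft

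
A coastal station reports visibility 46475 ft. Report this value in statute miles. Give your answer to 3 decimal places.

8.802 SM

1 ft = 0.000189394 SM, so 46475 × 0.000189394 = 8.802 SM.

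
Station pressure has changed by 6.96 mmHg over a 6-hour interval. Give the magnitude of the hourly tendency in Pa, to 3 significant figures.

6.96 mmHg / 6 h × 133.322 Pa/mmHg = 155 Pa/h.

155 Pa per hour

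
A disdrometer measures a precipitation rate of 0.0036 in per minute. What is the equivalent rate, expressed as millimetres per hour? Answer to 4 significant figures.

0.0036 in/minute × 25.4 mm/in × 60 minute/hour = 5.486 mm/hour.

5.486 mm/hour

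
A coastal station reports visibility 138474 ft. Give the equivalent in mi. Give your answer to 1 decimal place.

1 ft = 0.000189394 SM, so 138474 × 0.000189394 = 26.2 SM.

26.2 SM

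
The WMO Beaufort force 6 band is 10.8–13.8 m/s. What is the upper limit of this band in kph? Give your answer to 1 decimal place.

49.7 km/h

10.8–13.8 m/s × 3.6 = 38.9–49.7 km/h.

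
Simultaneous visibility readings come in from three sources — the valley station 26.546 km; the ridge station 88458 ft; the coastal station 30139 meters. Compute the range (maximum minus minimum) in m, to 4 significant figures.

3593 m

the valley station: 26.546 km = 26546.00 m.
the ridge station: 88458 ft = 26962.00 m.
Spread: 30139.00 − 26546.00 = 3593 m.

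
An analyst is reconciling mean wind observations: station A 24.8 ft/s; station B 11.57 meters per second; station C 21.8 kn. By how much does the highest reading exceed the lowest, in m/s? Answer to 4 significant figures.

station A: 24.8 ft/s = 7.55904 m/s.
station C: 21.8 kt = 11.21489 m/s.
Spread: 11.57000 − 7.55904 = 4.011 m/s.

4.011 m/s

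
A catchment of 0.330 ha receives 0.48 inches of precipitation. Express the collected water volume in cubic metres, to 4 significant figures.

Depth: 0.48 in × 25.4 = 12.192 mm.
Area: 0.330 ha = 3300 m².
1 mm over 1 m² is 1 L, so volume = 12.192 × 3300 = 40233.6 L = 40.23 m³.

40.23 cubic metres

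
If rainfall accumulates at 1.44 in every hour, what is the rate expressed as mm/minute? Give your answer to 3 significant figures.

1.44 in/hour × 25.4 mm/in × 0.0166667 hour/minute = 0.610 mm/minute.

0.610 mm/minute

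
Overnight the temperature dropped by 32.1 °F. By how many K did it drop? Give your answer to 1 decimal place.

Converting a difference, only the 9/5 scale factor applies: ΔK = 32.1 × 0.5556 = 17.8 K.

17.8 K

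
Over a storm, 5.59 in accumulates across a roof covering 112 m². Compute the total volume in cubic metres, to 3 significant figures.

Depth: 5.59 in × 25.4 = 141.986 mm.
1 mm over 1 m² is 1 L, so volume = 141.986 × 112 = 15902.432 L = 15.9 m³.

15.9 cubic metres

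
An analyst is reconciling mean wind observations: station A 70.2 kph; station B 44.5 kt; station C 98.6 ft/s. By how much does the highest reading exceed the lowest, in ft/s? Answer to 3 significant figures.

34.6 ft/s

station A: 70.2 km/h = 63.976 ft/s.
station B: 44.5 kt = 75.108 ft/s.
Spread: 98.600 − 63.976 = 34.6 ft/s.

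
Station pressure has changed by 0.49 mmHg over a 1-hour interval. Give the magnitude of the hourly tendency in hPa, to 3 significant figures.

0.653 hPa per hour

0.49 mmHg / 1 h × 1.33322 hPa/mmHg = 0.653 hPa/h.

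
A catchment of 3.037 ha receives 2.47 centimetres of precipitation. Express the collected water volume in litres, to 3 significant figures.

Depth: 2.47 cm × 10 = 24.7 mm.
Area: 3.037 ha = 30370 m².
1 mm over 1 m² is 1 L, so volume = 24.7 × 30370 = 750139 L ≈ 750000 L.

750000 litres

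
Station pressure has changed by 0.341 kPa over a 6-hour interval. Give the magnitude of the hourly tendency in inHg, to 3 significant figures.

0.0168 inHg per hour

0.341 kPa / 6 h × 0.2953 inHg/kPa = 0.0168 inHg/h.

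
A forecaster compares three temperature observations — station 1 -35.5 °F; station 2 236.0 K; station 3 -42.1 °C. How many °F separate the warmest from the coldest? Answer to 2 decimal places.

8.91 °F

station 1: -35.5 °F = -37.500 °C.
station 2: 236.0 K = -37.150 °C.
Spread: (-37.150) − (-42.100) = 4.950 °C = 8.91 °F.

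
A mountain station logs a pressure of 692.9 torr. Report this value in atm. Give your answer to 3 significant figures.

0.912 atm

1 mmHg = 0.00131579 atm, so 692.9 × 0.00131579 = 0.912 atm.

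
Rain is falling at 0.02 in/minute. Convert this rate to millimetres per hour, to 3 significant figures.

0.02 in/minute × 25.4 mm/in × 60 minute/hour = 30.5 mm/hour.

30.5 mm/hour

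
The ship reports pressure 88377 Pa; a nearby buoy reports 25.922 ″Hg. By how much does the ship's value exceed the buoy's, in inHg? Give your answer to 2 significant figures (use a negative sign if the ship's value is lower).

the ship: 88377 Pa = 26.0977 inHg.
Difference: 26.0977 − 25.9220 = 0.18 inHg.

0.18 inHg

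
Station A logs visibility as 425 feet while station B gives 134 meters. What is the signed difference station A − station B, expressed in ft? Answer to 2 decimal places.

-14.63 ft

station B: 134 m = 439.6325 ft.
Difference: 425.0000 − 439.6325 = -14.63 ft.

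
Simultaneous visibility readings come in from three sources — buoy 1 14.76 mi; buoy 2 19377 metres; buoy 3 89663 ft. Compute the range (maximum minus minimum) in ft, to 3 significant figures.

26100 ft

buoy 1: 14.76 SM = 77932.80 ft.
buoy 2: 19377 m = 63572.83 ft.
Spread: 89663.00 − 63572.83 = 26100 ft.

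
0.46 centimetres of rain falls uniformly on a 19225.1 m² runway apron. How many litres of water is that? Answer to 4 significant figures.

Depth: 0.46 cm × 10 = 4.6 mm.
1 mm over 1 m² is 1 L, so volume = 4.6 × 19225.1 = 88435.46 L ≈ 88440 L.

88440 litres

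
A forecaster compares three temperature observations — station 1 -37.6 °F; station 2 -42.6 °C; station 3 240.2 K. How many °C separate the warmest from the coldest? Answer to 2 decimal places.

station 1: -37.6 °F = -38.667 °C.
station 3: 240.2 K = -32.950 °C.
Spread: (-32.950) − (-42.600) = 9.650 °C.

9.65 °C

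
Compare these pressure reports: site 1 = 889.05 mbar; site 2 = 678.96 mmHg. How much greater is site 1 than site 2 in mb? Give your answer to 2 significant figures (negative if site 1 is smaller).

site 2: 678.96 mmHg = 905.21 mb.
Difference: 889.05 − 905.21 = -16 mb.

-16 mb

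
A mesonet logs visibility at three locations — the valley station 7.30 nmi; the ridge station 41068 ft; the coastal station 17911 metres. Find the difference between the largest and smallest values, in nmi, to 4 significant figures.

the ridge station: 41068 ft = 6.75892 nmi.
the coastal station: 17911 m = 9.67117 nmi.
Spread: 9.67117 − 6.75892 = 2.912 nmi.

2.912 nmi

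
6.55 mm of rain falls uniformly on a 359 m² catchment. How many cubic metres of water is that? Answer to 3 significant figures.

1 mm over 1 m² is 1 L, so volume = 6.55 × 359 = 2351.45 L = 2.35 m³.

2.35 cubic metres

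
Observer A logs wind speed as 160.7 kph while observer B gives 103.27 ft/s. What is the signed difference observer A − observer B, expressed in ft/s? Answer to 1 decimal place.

observer A: 160.7 km/h = 146.453 ft/s.
Difference: 146.453 − 103.270 = 43.2 ft/s.

43.2 ft/s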